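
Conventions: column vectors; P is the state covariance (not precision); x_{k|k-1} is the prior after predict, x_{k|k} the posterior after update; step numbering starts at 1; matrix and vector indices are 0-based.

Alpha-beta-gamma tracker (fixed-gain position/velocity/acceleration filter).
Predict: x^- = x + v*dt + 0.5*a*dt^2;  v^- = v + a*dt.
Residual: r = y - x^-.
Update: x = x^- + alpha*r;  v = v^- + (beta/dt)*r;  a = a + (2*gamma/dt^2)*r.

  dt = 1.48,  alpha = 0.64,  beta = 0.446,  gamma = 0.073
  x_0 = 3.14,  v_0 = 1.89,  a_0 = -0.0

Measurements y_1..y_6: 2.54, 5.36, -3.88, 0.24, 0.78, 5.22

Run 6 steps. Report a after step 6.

a_post = 0.4788

step 1: x_pred=5.9372  r=-3.3972  x^+=3.7630  v^+=0.8662  a^+=-0.2264
step 2: x_pred=4.7970  r=0.5630  x^+=5.1573  v^+=0.7008  a^+=-0.1889
step 3: x_pred=5.9876  r=-9.8676  x^+=-0.3277  v^+=-2.5524  a^+=-0.8466
step 4: x_pred=-5.0325  r=5.2725  x^+=-1.6581  v^+=-2.2166  a^+=-0.4952
step 5: x_pred=-5.4810  r=6.2610  x^+=-1.4739  v^+=-1.0627  a^+=-0.0779
step 6: x_pred=-3.1321  r=8.3521  x^+=2.2133  v^+=1.3389  a^+=0.4788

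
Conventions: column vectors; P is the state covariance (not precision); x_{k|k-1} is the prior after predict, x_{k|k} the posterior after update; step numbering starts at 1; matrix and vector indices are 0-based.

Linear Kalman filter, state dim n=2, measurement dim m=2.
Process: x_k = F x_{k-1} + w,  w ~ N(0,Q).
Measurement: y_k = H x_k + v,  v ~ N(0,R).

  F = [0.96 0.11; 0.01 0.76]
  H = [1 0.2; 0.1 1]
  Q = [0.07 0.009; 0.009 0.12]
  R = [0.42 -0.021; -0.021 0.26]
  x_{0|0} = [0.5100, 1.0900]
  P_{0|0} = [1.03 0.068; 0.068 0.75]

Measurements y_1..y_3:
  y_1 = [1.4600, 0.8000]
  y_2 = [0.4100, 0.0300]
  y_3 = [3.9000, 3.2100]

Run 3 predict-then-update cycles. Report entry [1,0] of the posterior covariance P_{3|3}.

step 1: x^-=[0.6095, 0.8335]  P^-=[1.0427 0.1313; 0.1313 0.5543]  S=[1.5374 0.3280; 0.3280 0.8510]  K=[0.6933 0.0095; 0.0166 0.6604]  nu=[0.6838, -0.0944]  x^+=[1.0827, 0.7825]  P^+=[0.2994 -0.0420; -0.0420 0.1756]
step 2: x^-=[1.1254, 0.6055]  P^-=[0.3392 -0.0041; -0.0041 0.2208]  S=[0.7663 0.0528; 0.0528 0.4834]  K=[0.4406 0.0134; 0.0209 0.4536]  nu=[-0.8365, -0.6880]  x^+=[0.7476, 0.2759]  P^+=[0.1897 -0.0247; -0.0247 0.1200]
step 3: x^-=[0.7481, 0.2171]  P^-=[0.2411 0.0028; 0.0028 0.1889]  S=[0.6697 0.0437; 0.0437 0.4519]  K=[0.3591 0.0247; 0.0334 0.4155]  nu=[3.1085, 2.9181]  x^+=[1.9367, 1.5335]  P^+=[0.1536 -0.0165; -0.0165 0.1090]

P_post[1,0] = -0.0165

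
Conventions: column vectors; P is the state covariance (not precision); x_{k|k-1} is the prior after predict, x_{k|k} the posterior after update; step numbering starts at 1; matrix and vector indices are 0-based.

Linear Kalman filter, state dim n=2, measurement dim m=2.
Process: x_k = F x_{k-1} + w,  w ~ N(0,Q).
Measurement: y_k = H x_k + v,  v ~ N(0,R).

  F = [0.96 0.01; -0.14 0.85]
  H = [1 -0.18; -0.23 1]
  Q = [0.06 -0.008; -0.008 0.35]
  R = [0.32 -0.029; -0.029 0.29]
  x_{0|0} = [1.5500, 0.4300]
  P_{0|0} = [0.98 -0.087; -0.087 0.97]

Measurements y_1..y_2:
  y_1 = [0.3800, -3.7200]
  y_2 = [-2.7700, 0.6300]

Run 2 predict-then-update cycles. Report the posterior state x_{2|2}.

step 1: x^-=[1.4923, 0.1485]  P^-=[0.9616 -0.2023; -0.2023 1.0907]  S=[1.3898 -0.6572; -0.6572 1.5247]  K=[0.7370 0.0399; 0.0827 0.7816]  nu=[-1.0856, -3.5253]  x^+=[0.5515, -2.6966]  P^+=[0.2430 0.0461; 0.0461 0.2349]
step 2: x^-=[0.5025, -2.3693]  P^-=[0.2848 -0.0011; -0.0011 0.5135]  S=[0.6219 -0.1881; -0.1881 0.8191]  K=[0.4661 0.0257; 0.0422 0.6369]  nu=[-3.6990, 3.1149]  x^+=[-1.1416, -0.5416]  P^+=[0.1537 0.0293; 0.0293 0.1902]

x_post = [-1.1416, -0.5416]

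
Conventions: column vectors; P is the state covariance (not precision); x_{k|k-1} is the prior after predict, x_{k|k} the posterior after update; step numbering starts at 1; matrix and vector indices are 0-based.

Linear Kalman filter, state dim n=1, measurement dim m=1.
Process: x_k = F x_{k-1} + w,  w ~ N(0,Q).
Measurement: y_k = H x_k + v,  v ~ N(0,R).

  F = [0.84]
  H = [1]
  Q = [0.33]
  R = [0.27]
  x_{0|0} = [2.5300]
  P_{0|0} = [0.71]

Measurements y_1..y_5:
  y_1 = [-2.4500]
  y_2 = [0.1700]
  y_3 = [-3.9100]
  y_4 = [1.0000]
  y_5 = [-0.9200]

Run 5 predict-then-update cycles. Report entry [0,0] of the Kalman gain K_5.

K[0,0] = 0.6245

step 1: x^-=[2.1252]  P^-=[0.8310]  S=[1.1010]  K=[0.7548]  nu=[-4.5752]  x^+=[-1.3280]  P^+=[0.2038]
step 2: x^-=[-1.1155]  P^-=[0.4738]  S=[0.7438]  K=[0.6370]  nu=[1.2855]  x^+=[-0.2966]  P^+=[0.1720]
step 3: x^-=[-0.2492]  P^-=[0.4514]  S=[0.7214]  K=[0.6257]  nu=[-3.6608]  x^+=[-2.5398]  P^+=[0.1689]
step 4: x^-=[-2.1334]  P^-=[0.4492]  S=[0.7192]  K=[0.6246]  nu=[3.1334]  x^+=[-0.1763]  P^+=[0.1686]
step 5: x^-=[-0.1481]  P^-=[0.4490]  S=[0.7190]  K=[0.6245]  nu=[-0.7719]  x^+=[-0.6301]  P^+=[0.1686]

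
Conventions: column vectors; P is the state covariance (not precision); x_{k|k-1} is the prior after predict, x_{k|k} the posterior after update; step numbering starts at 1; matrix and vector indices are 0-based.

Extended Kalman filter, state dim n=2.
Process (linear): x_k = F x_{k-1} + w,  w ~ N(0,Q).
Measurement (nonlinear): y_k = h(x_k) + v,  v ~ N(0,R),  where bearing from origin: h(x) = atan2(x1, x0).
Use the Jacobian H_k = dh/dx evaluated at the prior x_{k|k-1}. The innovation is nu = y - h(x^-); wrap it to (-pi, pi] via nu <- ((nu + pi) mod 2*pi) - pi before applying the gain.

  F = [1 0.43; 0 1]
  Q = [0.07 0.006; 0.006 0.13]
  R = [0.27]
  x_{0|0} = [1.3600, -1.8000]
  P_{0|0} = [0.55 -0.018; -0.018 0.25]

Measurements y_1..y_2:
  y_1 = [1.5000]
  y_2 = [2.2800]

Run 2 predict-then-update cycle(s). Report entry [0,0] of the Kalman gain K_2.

K[0,0] = 0.4418

step 1: x^-=[0.5860, -1.8000]  P^-=[0.6507 0.0955; 0.0955 0.3800]  H_jac=[0.5023 0.1635]  S=[0.4600]  K=[0.7445; 0.2394]  nu=[2.7561]  x^+=[2.6378, -1.1403]  P^+=[0.3958 0.0135; 0.0135 0.3536]
step 2: x^-=[2.1475, -1.1403]  P^-=[0.5428 0.1716; 0.1716 0.4836]  H_jac=[0.1929 0.3632]  S=[0.3781]  K=[0.4418; 0.5522]  nu=[2.7681]  x^+=[3.3704, 0.3883]  P^+=[0.4690 0.0794; 0.0794 0.3684]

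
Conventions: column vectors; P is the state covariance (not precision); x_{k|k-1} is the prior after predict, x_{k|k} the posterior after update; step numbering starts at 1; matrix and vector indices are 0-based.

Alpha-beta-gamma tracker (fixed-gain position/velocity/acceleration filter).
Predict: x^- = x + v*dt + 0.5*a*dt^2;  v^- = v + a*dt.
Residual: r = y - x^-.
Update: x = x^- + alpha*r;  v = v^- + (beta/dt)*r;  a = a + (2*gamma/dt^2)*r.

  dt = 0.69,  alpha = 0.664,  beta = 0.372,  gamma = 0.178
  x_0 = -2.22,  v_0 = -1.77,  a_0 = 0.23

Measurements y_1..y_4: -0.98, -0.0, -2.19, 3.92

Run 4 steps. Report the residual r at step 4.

resid = 3.3342

step 1: x_pred=-3.3865  r=2.4065  x^+=-1.7886  v^+=-0.3139  a^+=2.0295
step 2: x_pred=-1.5220  r=1.5220  x^+=-0.5114  v^+=1.9071  a^+=3.1676
step 3: x_pred=1.5585  r=-3.7485  x^+=-0.9305  v^+=2.0718  a^+=0.3647
step 4: x_pred=0.5858  r=3.3342  x^+=2.7997  v^+=4.1209  a^+=2.8578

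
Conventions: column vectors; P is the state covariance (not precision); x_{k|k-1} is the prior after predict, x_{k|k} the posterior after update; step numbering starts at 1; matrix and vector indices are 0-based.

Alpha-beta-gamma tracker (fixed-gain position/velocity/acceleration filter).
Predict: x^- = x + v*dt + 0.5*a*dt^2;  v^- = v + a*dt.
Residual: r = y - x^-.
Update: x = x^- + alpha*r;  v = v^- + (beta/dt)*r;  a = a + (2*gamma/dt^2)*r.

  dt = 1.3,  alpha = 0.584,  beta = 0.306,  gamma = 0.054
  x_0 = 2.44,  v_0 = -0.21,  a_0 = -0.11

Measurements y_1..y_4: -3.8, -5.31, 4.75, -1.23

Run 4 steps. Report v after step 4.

step 1: x_pred=2.0740  r=-5.8740  x^+=-1.3564  v^+=-1.7357  a^+=-0.4854
step 2: x_pred=-4.0229  r=-1.2871  x^+=-4.7746  v^+=-2.6696  a^+=-0.5676
step 3: x_pred=-8.7247  r=13.4747  x^+=-0.8555  v^+=-0.2358  a^+=0.2935
step 4: x_pred=-0.9140  r=-0.3160  x^+=-1.0986  v^+=0.0713  a^+=0.2733

v_post = 0.0713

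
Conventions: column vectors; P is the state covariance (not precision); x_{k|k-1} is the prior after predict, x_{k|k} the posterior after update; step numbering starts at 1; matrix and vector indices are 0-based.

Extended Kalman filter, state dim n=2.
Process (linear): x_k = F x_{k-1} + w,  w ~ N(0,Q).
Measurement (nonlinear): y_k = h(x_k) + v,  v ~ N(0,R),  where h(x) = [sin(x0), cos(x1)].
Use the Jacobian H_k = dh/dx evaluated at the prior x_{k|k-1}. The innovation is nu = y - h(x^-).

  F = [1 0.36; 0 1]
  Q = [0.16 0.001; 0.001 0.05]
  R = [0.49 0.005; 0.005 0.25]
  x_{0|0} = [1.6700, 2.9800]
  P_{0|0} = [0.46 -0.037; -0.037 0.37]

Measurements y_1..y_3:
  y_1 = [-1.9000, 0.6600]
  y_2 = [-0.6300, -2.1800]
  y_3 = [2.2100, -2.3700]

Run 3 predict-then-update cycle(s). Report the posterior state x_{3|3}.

step 1: x^-=[2.7428, 2.9800]  P^-=[0.6413 0.0972; 0.0972 0.4200]  H_jac=[-0.9215 0.0000; 0.0000 -0.1609]  S=[1.0346 0.0194; 0.0194 0.2609]  K=[-0.5709 -0.0175; -0.0818 -0.2529]  nu=[-2.2883, 1.6470]  x^+=[4.0204, 2.7507]  P^+=[0.3037 0.0449; 0.0449 0.3956]
step 2: x^-=[5.0106, 2.7507]  P^-=[0.5472 0.1883; 0.1883 0.4456]  H_jac=[0.2938 0.0000; 0.0000 -0.3810]  S=[0.5373 -0.0161; -0.0161 0.3147]  K=[0.2929 -0.2130; 0.0870 -0.5351]  nu=[0.3259, -1.2554]  x^+=[5.3735, 3.4508]  P^+=[0.4848 0.1359; 0.1359 0.3499]
step 3: x^-=[6.6158, 3.4508]  P^-=[0.7881 0.2629; 0.2629 0.3999]  H_jac=[0.9452 0.0000; 0.0000 0.3043]  S=[1.1940 0.0806; 0.0806 0.2870]  K=[0.6167 0.1055; 0.1829 0.3726]  nu=[1.8835, -1.4174]  x^+=[7.6278, 3.2673]  P^+=[0.3203 0.0968; 0.0968 0.3091]

x_post = [7.6278, 3.2673]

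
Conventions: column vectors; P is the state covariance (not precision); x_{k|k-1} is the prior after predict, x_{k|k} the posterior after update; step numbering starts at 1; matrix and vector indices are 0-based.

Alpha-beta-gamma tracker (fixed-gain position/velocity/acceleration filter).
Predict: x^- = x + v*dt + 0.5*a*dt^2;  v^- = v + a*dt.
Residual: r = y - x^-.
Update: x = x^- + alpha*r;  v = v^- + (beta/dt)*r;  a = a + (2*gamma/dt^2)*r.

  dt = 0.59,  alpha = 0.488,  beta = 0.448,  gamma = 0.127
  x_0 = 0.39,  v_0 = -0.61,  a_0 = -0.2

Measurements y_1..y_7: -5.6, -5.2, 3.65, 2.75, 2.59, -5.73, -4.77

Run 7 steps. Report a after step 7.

step 1: x_pred=-0.0047  r=-5.5953  x^+=-2.7352  v^+=-4.9766  a^+=-4.2827
step 2: x_pred=-6.4168  r=1.2168  x^+=-5.8230  v^+=-6.5795  a^+=-3.3949
step 3: x_pred=-10.2958  r=13.9458  x^+=-3.4902  v^+=2.0069  a^+=6.7810
step 4: x_pred=-1.1259  r=3.8759  x^+=0.7655  v^+=8.9508  a^+=9.6092
step 5: x_pred=7.7190  r=-5.1290  x^+=5.2160  v^+=10.7257  a^+=5.8667
step 6: x_pred=12.5653  r=-18.2953  x^+=3.6372  v^+=0.2950  a^+=-7.4829
step 7: x_pred=2.5089  r=-7.2789  x^+=-1.0432  v^+=-9.6469  a^+=-12.7941

a_post = -12.7941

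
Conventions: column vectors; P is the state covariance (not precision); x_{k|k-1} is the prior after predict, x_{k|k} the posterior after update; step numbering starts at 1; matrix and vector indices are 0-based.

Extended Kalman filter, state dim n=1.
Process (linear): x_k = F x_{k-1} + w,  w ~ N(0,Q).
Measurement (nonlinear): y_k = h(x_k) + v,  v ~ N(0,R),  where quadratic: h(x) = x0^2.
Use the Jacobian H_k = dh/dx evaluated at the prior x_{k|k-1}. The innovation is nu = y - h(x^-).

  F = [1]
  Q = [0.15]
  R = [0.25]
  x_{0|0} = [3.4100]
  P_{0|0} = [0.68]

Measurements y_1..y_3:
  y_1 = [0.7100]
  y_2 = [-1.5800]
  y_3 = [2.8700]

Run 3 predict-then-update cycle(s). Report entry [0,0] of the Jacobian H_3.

H_jac[0,0] = 1.2423

step 1: x^-=[3.4100]  P^-=[0.8300]  H_jac=[6.8200]  S=[38.8553]  K=[0.1457]  nu=[-10.9181]  x^+=[1.8194]  P^+=[0.0053]
step 2: x^-=[1.8194]  P^-=[0.1553]  H_jac=[3.6388]  S=[2.3069]  K=[0.2450]  nu=[-4.8902]  x^+=[0.6211]  P^+=[0.0168]
step 3: x^-=[0.6211]  P^-=[0.1668]  H_jac=[1.2423]  S=[0.5075]  K=[0.4084]  nu=[2.4842]  x^+=[1.6357]  P^+=[0.0822]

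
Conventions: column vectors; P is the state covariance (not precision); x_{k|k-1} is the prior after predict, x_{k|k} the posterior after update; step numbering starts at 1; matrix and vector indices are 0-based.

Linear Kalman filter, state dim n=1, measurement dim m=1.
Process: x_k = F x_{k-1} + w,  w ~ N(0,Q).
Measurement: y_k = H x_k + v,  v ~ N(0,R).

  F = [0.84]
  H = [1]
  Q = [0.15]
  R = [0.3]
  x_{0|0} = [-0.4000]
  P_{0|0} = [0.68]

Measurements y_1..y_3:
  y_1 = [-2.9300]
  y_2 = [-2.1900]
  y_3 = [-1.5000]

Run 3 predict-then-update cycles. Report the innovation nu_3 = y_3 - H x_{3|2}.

innov = [0.1562]

step 1: x^-=[-0.3360]  P^-=[0.6298]  S=[0.9298]  K=[0.6774]  nu=[-2.5940]  x^+=[-2.0931]  P^+=[0.2032]
step 2: x^-=[-1.7582]  P^-=[0.2934]  S=[0.5934]  K=[0.4944]  nu=[-0.4318]  x^+=[-1.9717]  P^+=[0.1483]
step 3: x^-=[-1.6562]  P^-=[0.2547]  S=[0.5547]  K=[0.4591]  nu=[0.1562]  x^+=[-1.5845]  P^+=[0.1377]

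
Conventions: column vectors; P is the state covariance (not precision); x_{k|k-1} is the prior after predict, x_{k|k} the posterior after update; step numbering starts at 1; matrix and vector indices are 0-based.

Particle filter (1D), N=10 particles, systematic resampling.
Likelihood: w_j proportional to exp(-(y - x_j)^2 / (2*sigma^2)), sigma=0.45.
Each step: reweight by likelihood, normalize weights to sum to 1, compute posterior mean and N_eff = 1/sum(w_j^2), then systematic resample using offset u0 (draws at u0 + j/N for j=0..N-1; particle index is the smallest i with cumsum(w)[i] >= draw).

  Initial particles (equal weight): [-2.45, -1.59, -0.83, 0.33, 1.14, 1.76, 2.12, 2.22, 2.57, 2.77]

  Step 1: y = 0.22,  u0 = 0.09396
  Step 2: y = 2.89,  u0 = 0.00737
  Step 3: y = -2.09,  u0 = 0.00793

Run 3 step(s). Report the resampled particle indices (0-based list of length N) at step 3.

resampled_idx = [0, 1, 2, 3, 4, 5, 6, 7, 8, 9]

step 1: w=[0.0000, 0.0003, 0.0565, 0.8343, 0.1063, 0.0025, 0.0001, 0.0000, 0.0000, 0.0000]  mean=0.3539  Neff=1.4074  idx=[3, 3, 3, 3, 3, 3, 3, 3, 4, 4]
step 2: w=[0.0001, 0.0001, 0.0001, 0.0001, 0.0001, 0.0001, 0.0001, 0.0001, 0.4996, 0.4996]  mean=1.1394  Neff=2.0029  idx=[8, 8, 8, 8, 8, 9, 9, 9, 9, 9]
step 3: w=[0.1000, 0.1000, 0.1000, 0.1000, 0.1000, 0.1000, 0.1000, 0.1000, 0.1000, 0.1000]  mean=1.1400  Neff=10.0000  idx=[0, 1, 2, 3, 4, 5, 6, 7, 8, 9]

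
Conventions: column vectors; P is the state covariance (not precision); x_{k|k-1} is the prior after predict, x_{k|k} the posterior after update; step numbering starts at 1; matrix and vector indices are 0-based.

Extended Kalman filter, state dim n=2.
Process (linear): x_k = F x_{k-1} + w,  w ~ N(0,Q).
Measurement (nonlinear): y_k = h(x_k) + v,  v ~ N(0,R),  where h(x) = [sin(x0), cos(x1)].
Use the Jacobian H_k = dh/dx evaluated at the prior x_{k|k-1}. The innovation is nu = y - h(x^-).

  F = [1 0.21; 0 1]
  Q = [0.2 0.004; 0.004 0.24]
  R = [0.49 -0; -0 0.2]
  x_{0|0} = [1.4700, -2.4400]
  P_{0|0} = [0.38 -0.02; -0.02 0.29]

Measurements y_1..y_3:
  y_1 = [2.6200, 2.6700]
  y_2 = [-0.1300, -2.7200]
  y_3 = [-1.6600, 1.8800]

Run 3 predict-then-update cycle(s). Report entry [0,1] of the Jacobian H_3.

H_jac[0,1] = 0.0000

step 1: x^-=[0.9576, -2.4400]  P^-=[0.5844 0.0449; 0.0449 0.5300]  H_jac=[0.5755 0.0000; 0.0000 0.6454]  S=[0.6835 0.0167; 0.0167 0.4208]  K=[0.4908 0.0494; 0.0180 0.8122]  nu=[1.8022, 3.4338]  x^+=[2.0118, 0.3815]  P^+=[0.4179 0.0153; 0.0153 0.2517]
step 2: x^-=[2.0919, 0.3815]  P^-=[0.6354 0.0722; 0.0722 0.4917]  H_jac=[-0.4979 0.0000; 0.0000 -0.3723]  S=[0.6475 0.0134; 0.0134 0.2681]  K=[-0.4870 -0.0759; -0.0414 -0.6806]  nu=[-0.9973, -3.6481]  x^+=[2.8545, 2.9056]  P^+=[0.4793 0.0408; 0.0408 0.3656]
step 3: x^-=[3.4647, 2.9056]  P^-=[0.7126 0.1216; 0.1216 0.6056]  H_jac=[-0.9483 0.0000; 0.0000 -0.2338]  S=[1.1307 0.0269; 0.0269 0.2331]  K=[-0.5963 -0.0530; -0.0877 -0.5973]  nu=[-1.3425, 2.8523]  x^+=[4.1141, 1.3198]  P^+=[0.3081 0.0453; 0.0453 0.5109]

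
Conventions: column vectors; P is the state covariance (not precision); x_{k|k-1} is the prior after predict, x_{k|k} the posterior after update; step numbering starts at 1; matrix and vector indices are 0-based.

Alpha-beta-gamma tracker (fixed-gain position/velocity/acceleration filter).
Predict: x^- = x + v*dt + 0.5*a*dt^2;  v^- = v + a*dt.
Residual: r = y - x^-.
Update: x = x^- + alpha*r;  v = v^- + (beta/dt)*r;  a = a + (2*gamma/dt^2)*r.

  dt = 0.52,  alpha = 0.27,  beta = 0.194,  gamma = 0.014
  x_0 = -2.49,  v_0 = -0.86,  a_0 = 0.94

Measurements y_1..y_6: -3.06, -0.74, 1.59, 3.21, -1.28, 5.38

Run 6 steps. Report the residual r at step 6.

resid = 0.9328

step 1: x_pred=-2.8101  r=-0.2499  x^+=-2.8776  v^+=-0.4644  a^+=0.9141
step 2: x_pred=-2.9955  r=2.2555  x^+=-2.3865  v^+=0.8524  a^+=1.1477
step 3: x_pred=-1.7881  r=3.3781  x^+=-0.8760  v^+=2.7095  a^+=1.4975
step 4: x_pred=0.7354  r=2.4746  x^+=1.4035  v^+=4.4114  a^+=1.7537
step 5: x_pred=3.9346  r=-5.2146  x^+=2.5266  v^+=3.3779  a^+=1.2138
step 6: x_pred=4.4472  r=0.9328  x^+=4.6991  v^+=4.3571  a^+=1.3104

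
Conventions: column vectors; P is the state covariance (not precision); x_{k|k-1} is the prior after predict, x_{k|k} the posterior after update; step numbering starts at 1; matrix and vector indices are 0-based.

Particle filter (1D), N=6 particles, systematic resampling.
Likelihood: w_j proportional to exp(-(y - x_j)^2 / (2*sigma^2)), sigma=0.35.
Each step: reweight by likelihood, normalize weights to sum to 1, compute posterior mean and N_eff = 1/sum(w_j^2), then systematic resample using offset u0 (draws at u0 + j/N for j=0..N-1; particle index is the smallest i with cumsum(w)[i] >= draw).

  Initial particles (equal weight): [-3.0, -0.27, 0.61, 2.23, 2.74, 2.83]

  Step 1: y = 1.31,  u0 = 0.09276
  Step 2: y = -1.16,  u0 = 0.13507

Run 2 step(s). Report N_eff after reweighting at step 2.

N_eff = 5.0000

step 1: w=[0.0000, 0.0002, 0.8090, 0.1889, 0.0014, 0.0005]  mean=0.9199  Neff=1.4489  idx=[2, 2, 2, 2, 2, 3]
step 2: w=[0.2000, 0.2000, 0.2000, 0.2000, 0.2000, 0.0000]  mean=0.6100  Neff=5.0000  idx=[0, 1, 2, 3, 4, 4]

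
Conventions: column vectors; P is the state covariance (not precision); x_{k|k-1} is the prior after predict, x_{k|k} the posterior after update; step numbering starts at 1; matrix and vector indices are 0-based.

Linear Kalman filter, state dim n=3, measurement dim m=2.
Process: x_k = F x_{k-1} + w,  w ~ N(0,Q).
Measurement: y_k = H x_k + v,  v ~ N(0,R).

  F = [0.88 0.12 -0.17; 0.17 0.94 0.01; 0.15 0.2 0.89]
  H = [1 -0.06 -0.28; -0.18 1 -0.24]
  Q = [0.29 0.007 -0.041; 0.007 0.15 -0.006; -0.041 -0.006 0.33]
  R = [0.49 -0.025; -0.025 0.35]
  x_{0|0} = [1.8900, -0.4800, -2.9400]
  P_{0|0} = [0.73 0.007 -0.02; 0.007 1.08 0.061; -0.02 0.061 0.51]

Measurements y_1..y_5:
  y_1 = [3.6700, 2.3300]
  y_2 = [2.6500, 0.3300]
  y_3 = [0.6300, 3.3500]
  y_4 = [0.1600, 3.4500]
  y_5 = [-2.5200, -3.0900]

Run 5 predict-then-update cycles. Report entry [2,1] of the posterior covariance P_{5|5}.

step 1: x^-=[2.1054, -0.1593, -2.4291]  P^-=[0.8906 0.2338 -0.0052; 0.2338 1.1288 0.2695; -0.0052 0.2695 0.8104]  S=[1.4321 -0.0328; -0.0328 1.3403]  K=[0.6147 0.0708; 0.0808 0.7645; -0.1722 0.0525]  nu=[0.8749, 2.2853]  x^+=[2.8051, 1.6585, -2.4599]  P^+=[0.3455 0.1057 0.1420; 0.1057 0.3401 0.2315; 0.1420 0.2315 0.7636]
step 2: x^-=[3.0857, 2.0112, -1.4368]  P^-=[0.5549 0.1458 0.0422; 0.1458 0.4992 0.3079; 0.0422 0.3079 1.0829]  S=[1.1009 -0.0245; -0.0245 0.7330]  K=[0.4869 0.0651; 0.0391 0.5458; -0.2528 0.0467]  nu=[-0.7173, -1.4706]  x^+=[2.6408, 1.1805, -1.3241]  P^+=[0.2924 0.1054 0.1757; 0.1054 0.2802 0.2968; 0.1757 0.2968 1.0104]
step 3: x^-=[2.6906, 1.5454, -0.5462]  P^-=[0.5073 0.1194 0.0266; 0.1194 0.4460 0.3573; 0.0266 0.3573 1.3070]  S=[1.0842 -0.0345; -0.0345 0.6756]  K=[0.4562 0.0554; 0.0091 0.5020; -0.3315 0.0405]  nu=[-2.1208, 2.1578]  x^+=[1.8426, 2.6092, 0.2443]  P^+=[0.2813 0.1040 0.1890; 0.1040 0.2760 0.3411; 0.1890 0.3411 1.1858]
step 4: x^-=[1.8931, 2.7683, 1.0157]  P^-=[0.4976 0.1085 0.0116; 0.1085 0.4425 0.3968; 0.0116 0.3968 1.4648]  S=[1.0978 -0.0406; -0.0406 0.6645]  K=[0.4463 0.0515; -0.0083 0.4927; -0.3832 0.0415]  nu=[-1.2826, 1.2662]  x^+=[1.3859, 3.4029, 1.5596]  P^+=[0.2791 0.1046 0.1979; 0.1046 0.2808 0.3720; 0.1979 0.3720 1.3012]
step 5: x^-=[1.3628, 3.4499, 2.2765]  P^-=[0.4955 0.1039 0.0030; 0.1039 0.4474 0.4260; 0.0030 0.4260 1.5697]  S=[1.1103 -0.0442; -0.0442 0.6622]  K=[0.4419 0.0506; -0.0184 0.4917; -0.4143 0.0459]  nu=[-3.0384, -5.7482]  x^+=[-0.2708, 0.6795, 3.2719]  P^+=[0.2789 0.1060 0.2047; 0.1060 0.2861 0.3935; 0.2047 0.3935 1.3760]

P_post[2,1] = 0.3935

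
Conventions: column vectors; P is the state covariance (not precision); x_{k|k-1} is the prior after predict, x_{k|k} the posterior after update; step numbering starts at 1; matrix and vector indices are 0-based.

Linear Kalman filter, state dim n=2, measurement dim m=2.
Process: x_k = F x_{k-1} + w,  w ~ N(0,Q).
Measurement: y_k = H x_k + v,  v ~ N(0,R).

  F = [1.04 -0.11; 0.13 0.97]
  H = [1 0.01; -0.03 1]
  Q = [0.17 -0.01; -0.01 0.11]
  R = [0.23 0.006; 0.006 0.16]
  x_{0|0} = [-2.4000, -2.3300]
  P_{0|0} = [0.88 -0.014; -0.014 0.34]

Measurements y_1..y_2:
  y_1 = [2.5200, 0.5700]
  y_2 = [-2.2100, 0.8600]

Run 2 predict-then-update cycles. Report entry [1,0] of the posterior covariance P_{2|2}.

step 1: x^-=[-2.2397, -2.5721]  P^-=[1.1291 0.0588; 0.0588 0.4412]  S=[1.3603 0.0353; 0.0353 0.5987]  K=[0.8307 -0.0074; 0.0274 0.7324]  nu=[4.7854, 3.0749]  x^+=[1.7126, -0.1887]  P^+=[0.1909 0.0095; 0.0095 0.1176]
step 2: x^-=[1.8019, 0.0396]  P^-=[0.3757 0.0127; 0.0127 0.2263]  S=[0.6060 0.0097; 0.0097 0.3859]  K=[0.6204 -0.0118; 0.0154 0.5851]  nu=[-4.0123, 0.8744]  x^+=[-0.6977, 0.4896]  P^+=[0.1426 0.0061; 0.0061 0.0939]

P_post[1,0] = 0.0061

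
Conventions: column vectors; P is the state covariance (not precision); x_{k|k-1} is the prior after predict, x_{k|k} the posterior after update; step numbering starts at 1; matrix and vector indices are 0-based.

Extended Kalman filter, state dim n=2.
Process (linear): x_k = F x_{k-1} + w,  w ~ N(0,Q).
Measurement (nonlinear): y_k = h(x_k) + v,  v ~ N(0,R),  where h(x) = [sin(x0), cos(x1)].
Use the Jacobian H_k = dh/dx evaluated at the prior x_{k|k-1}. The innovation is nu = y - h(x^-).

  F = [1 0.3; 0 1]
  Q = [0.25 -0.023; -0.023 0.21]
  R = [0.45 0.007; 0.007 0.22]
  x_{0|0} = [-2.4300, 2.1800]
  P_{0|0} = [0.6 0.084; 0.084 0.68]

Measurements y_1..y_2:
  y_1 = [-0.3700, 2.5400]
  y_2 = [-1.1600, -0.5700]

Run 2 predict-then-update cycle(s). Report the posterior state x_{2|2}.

step 1: x^-=[-1.7760, 2.1800]  P^-=[0.9616 0.2650; 0.2650 0.8900]  H_jac=[-0.2038 0.0000; 0.0000 -0.8201]  S=[0.4899 0.0513; 0.0513 0.8186]  K=[-0.3746 -0.2420; -0.0170 -0.8906]  nu=[0.6090, 3.1122]  x^+=[-2.7574, -0.6020]  P^+=[0.8356 0.0681; 0.0681 0.2391]
step 2: x^-=[-2.9380, -0.6020]  P^-=[1.1480 0.1168; 0.1168 0.4491]  H_jac=[-0.9793 0.0000; 0.0000 0.5663]  S=[1.5510 -0.0578; -0.0578 0.3640]  K=[-0.7223 0.0671; -0.0480 0.6910]  nu=[-0.9578, -1.3942]  x^+=[-2.3396, -1.5194]  P^+=[0.3314 0.0171; 0.0171 0.2678]

x_post = [-2.3396, -1.5194]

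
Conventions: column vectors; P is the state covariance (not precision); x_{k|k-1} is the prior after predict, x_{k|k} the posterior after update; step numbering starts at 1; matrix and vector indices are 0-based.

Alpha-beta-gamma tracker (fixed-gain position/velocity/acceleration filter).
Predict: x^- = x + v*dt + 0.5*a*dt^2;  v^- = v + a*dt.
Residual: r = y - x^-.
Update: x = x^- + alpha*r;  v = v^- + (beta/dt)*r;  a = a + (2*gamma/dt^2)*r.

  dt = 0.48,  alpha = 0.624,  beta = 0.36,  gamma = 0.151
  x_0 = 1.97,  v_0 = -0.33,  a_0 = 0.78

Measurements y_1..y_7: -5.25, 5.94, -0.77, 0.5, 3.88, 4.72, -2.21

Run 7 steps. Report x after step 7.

step 1: x_pred=1.9015  r=-7.1515  x^+=-2.5611  v^+=-5.3192  a^+=-8.5939
step 2: x_pred=-6.1043  r=12.0443  x^+=1.4114  v^+=-0.4110  a^+=7.1933
step 3: x_pred=2.0427  r=-2.8127  x^+=0.2876  v^+=0.9322  a^+=3.5065
step 4: x_pred=1.1390  r=-0.6390  x^+=0.7403  v^+=2.1361  a^+=2.6689
step 5: x_pred=2.0731  r=1.8069  x^+=3.2006  v^+=4.7724  a^+=5.0374
step 6: x_pred=6.0717  r=-1.3517  x^+=5.2282  v^+=6.1766  a^+=3.2657
step 7: x_pred=8.5692  r=-10.7792  x^+=1.8430  v^+=-0.3402  a^+=-10.8633

x_post = 1.8430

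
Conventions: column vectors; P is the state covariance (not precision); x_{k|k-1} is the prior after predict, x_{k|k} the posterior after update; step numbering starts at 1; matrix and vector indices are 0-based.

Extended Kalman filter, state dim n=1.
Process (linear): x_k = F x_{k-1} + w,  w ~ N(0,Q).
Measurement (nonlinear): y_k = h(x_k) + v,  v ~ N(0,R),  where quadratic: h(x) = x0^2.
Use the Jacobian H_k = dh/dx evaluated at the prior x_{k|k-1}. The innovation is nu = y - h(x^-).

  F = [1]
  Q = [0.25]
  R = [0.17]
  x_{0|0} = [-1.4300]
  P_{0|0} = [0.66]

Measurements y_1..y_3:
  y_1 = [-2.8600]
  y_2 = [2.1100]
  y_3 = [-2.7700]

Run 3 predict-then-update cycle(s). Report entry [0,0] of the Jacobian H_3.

H_jac[0,0] = 2.8115

step 1: x^-=[-1.4300]  P^-=[0.9100]  H_jac=[-2.8600]  S=[7.6134]  K=[-0.3418]  nu=[-4.9049]  x^+=[0.2467]  P^+=[0.0203]
step 2: x^-=[0.2467]  P^-=[0.2703]  H_jac=[0.4934]  S=[0.2358]  K=[0.5656]  nu=[2.0491]  x^+=[1.4057]  P^+=[0.1949]
step 3: x^-=[1.4057]  P^-=[0.4449]  H_jac=[2.8115]  S=[3.6865]  K=[0.3393]  nu=[-4.7461]  x^+=[-0.2045]  P^+=[0.0205]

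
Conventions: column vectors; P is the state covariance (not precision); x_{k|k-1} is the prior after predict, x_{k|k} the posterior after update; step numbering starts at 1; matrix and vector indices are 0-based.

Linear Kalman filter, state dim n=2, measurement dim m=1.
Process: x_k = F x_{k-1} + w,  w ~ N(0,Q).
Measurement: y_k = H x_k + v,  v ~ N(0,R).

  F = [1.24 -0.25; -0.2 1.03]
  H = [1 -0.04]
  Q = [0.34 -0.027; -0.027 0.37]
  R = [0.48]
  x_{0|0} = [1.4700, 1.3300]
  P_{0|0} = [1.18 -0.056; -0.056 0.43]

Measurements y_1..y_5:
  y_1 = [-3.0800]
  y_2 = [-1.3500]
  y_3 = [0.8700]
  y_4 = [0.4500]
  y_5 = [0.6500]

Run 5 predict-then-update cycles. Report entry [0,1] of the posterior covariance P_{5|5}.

step 1: x^-=[1.4903, 1.0759]  P^-=[2.2160 -0.5047; -0.5047 0.8965]  S=[2.7378]  K=[0.8168; -0.1974]  nu=[-4.5273]  x^+=[-2.2075, 1.9698]  P^+=[0.3895 -0.0632; -0.0632 0.7897]
step 2: x^-=[-3.2297, 2.4704]  P^-=[1.0275 -0.4108; -0.4108 1.2494]  S=[1.5423]  K=[0.6768; -0.2988]  nu=[1.9785]  x^+=[-1.8906, 1.8792]  P^+=[0.3209 -0.0989; -0.0989 1.1118]
step 3: x^-=[-2.8141, 2.3137]  P^-=[0.9643 -0.5242; -0.5242 1.6031]  S=[1.4888]  K=[0.6618; -0.3952]  nu=[3.7767]  x^+=[-0.3148, 0.8214]  P^+=[0.3123 -0.1349; -0.1349 1.3706]
step 4: x^-=[-0.5957, 0.9090]  P^-=[0.9894 -0.6363; -0.6363 1.8921]  S=[1.5233]  K=[0.6662; -0.4674]  nu=[1.0820]  x^+=[0.1252, 0.4032]  P^+=[0.3133 -0.1620; -0.1620 1.5593]
step 5: x^-=[0.0544, 0.3903]  P^-=[1.0196 -0.7212; -0.7212 2.1035]  S=[1.5607]  K=[0.6718; -0.5160]  nu=[0.6112]  x^+=[0.4650, 0.0749]  P^+=[0.3153 -0.1802; -0.1802 1.6880]

P_post[0,1] = -0.1802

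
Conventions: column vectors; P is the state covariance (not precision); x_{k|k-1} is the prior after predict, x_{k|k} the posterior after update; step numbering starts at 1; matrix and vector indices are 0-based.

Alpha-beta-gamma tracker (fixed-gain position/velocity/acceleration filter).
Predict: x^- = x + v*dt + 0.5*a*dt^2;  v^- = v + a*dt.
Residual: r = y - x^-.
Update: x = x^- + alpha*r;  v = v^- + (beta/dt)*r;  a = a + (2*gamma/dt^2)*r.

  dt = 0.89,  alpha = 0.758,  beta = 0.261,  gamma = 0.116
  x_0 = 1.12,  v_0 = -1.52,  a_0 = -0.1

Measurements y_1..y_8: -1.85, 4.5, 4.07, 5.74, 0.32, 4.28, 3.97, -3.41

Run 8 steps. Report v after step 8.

v_post = -2.8599

step 1: x_pred=-0.2724  r=-1.5776  x^+=-1.4682  v^+=-2.0716  a^+=-0.5621
step 2: x_pred=-3.5346  r=8.0346  x^+=2.5556  v^+=-0.2157  a^+=1.7912
step 3: x_pred=3.0731  r=0.9969  x^+=3.8287  v^+=1.6709  a^+=2.0832
step 4: x_pred=6.1409  r=-0.4009  x^+=5.8370  v^+=3.4073  a^+=1.9658
step 5: x_pred=9.6481  r=-9.3281  x^+=2.5774  v^+=2.4213  a^+=-0.7663
step 6: x_pred=4.4289  r=-0.1489  x^+=4.3160  v^+=1.6956  a^+=-0.8099
step 7: x_pred=5.5044  r=-1.5344  x^+=4.3413  v^+=0.5248  a^+=-1.2594
step 8: x_pred=4.3096  r=-7.7196  x^+=-1.5418  v^+=-2.8599  a^+=-3.5204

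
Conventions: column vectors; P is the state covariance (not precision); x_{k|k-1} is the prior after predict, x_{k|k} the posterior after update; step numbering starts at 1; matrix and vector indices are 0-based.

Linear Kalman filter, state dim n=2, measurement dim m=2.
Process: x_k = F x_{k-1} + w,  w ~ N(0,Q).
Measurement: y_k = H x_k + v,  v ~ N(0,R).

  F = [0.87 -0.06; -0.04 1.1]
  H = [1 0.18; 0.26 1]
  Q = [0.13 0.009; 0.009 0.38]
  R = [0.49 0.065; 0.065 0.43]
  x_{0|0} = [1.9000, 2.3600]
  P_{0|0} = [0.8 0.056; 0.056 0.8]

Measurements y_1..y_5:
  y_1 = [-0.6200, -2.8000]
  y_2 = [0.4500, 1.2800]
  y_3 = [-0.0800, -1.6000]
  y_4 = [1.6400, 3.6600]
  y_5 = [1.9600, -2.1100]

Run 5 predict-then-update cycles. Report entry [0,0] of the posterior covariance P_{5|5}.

P_post[0,0] = 0.1809

step 1: x^-=[1.5114, 2.5200]  P^-=[0.7326 -0.0179; -0.0179 1.3444]  S=[1.2597 0.4787; 0.4787 1.8146]  K=[0.6033 -0.0641; -0.1141 0.7684]  nu=[-2.5850, -5.7130]  x^+=[0.3178, -1.5749]  P^+=[0.3036 -0.0673; -0.0673 0.3405]
step 2: x^-=[0.3710, -1.7451]  P^-=[0.3680 -0.0886; -0.0886 0.7984]  S=[0.8520 0.2117; 0.2117 1.2072]  K=[0.4305 -0.0696; -0.0992 0.6597]  nu=[0.3931, 2.9286]  x^+=[0.3364, 0.1478]  P^+=[0.2169 -0.0583; -0.0583 0.2924]
step 3: x^-=[0.2838, 0.1492]  P^-=[0.3013 -0.0738; -0.0738 0.7393]  S=[0.7887 0.1991; 0.1991 1.1512]  K=[0.3809 -0.0619; -0.0866 0.6404]  nu=[-0.3907, -1.8230]  x^+=[0.2480, -0.9845]  P^+=[0.1919 -0.0518; -0.0518 0.2832]
step 4: x^-=[0.2748, -1.0929]  P^-=[0.2817 -0.0660; -0.0660 0.7276]  S=[0.7715 0.2001; 0.2001 1.1423]  K=[0.3646 -0.0576; -0.0808 0.6361]  nu=[1.5619, 4.6814]  x^+=[0.5748, 1.7586]  P^+=[0.1837 -0.0488; -0.0488 0.2810]
step 5: x^-=[0.3946, 1.9115]  P^-=[0.2752 -0.0628; -0.0628 0.7245]  S=[0.7660 0.2012; 0.2012 1.1405]  K=[0.3591 -0.0557; -0.0785 0.6348]  nu=[1.2214, -4.1241]  x^+=[1.0627, -0.8024]  P^+=[0.1809 -0.0476; -0.0476 0.2803]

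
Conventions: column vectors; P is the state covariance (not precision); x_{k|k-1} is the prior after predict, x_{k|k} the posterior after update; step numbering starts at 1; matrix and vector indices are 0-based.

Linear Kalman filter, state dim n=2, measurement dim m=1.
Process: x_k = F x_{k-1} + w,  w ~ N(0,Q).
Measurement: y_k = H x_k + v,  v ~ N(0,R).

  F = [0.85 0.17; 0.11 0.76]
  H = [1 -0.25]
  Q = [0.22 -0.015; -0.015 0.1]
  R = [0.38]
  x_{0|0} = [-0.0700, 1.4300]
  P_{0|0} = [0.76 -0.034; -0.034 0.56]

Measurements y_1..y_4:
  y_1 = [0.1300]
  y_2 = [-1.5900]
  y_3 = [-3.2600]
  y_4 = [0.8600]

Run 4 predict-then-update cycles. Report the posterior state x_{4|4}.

x_post = [-0.2556, 0.1918]

step 1: x^-=[0.1836, 1.0791]  P^-=[0.7755 0.1058; 0.1058 0.4270]  S=[1.1292]  K=[0.6633; -0.0008]  nu=[0.2162]  x^+=[0.3270, 1.0789]  P^+=[0.2787 0.1064; 0.1064 0.4270]
step 2: x^-=[0.4614, 0.8559]  P^-=[0.4644 0.1370; 0.1370 0.3678]  S=[0.7989]  K=[0.5385; 0.0563]  nu=[-1.8374]  x^+=[-0.5280, 0.7524]  P^+=[0.2328 0.1127; 0.1127 0.3652]
step 3: x^-=[-0.3209, 0.5138]  P^-=[0.4313 0.1289; 0.1289 0.3326]  S=[0.7677]  K=[0.5199; 0.0596]  nu=[-2.8107]  x^+=[-1.7821, 0.3463]  P^+=[0.2238 0.1051; 0.1051 0.3299]
step 4: x^-=[-1.4559, 0.0672]  P^-=[0.4216 0.1184; 0.1184 0.3108]  S=[0.7618]  K=[0.5146; 0.0534]  nu=[2.3327]  x^+=[-0.2556, 0.1918]  P^+=[0.2199 0.0975; 0.0975 0.3087]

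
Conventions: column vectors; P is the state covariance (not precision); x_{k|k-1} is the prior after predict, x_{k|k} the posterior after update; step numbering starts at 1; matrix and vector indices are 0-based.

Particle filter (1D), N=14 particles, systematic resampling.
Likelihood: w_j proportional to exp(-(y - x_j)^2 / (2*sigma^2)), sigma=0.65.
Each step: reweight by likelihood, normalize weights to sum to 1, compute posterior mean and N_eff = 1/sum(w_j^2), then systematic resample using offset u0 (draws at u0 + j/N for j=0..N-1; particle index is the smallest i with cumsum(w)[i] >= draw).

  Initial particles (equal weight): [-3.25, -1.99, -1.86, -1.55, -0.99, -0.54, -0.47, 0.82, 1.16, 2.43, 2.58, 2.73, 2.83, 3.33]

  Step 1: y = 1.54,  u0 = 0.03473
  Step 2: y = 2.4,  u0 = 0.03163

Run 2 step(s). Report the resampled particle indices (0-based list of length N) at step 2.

step 1: w=[0.0000, 0.0000, 0.0000, 0.0000, 0.0002, 0.0025, 0.0035, 0.2239, 0.3486, 0.1620, 0.1150, 0.0774, 0.0577, 0.0093]  mean=1.6806  Neff=4.5349  idx=[7, 7, 7, 8, 8, 8, 8, 8, 9, 9, 10, 10, 11, 12]
step 2: w=[0.0079, 0.0079, 0.0079, 0.0247, 0.0247, 0.0247, 0.0247, 0.0247, 0.1520, 0.1520, 0.1464, 0.1464, 0.1338, 0.1223]  mean=2.3681  Neff=7.9894  idx=[3, 6, 8, 8, 9, 9, 10, 10, 11, 11, 12, 12, 13, 13]

resampled_idx = [3, 6, 8, 8, 9, 9, 10, 10, 11, 11, 12, 12, 13, 13]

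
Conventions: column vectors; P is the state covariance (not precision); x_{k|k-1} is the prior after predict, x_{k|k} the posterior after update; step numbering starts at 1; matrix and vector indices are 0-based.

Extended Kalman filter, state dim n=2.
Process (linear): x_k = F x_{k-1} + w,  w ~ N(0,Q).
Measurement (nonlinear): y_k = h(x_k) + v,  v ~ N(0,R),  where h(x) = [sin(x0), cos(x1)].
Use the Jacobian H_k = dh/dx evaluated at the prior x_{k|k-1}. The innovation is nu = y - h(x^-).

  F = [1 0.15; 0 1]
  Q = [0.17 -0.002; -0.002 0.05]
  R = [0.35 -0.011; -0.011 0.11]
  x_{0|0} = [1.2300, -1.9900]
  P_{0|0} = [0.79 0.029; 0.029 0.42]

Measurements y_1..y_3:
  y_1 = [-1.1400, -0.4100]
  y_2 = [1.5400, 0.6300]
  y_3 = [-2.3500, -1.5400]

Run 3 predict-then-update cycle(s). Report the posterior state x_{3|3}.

step 1: x^-=[0.9315, -1.9900]  P^-=[0.9782 0.0900; 0.0900 0.4700]  H_jac=[0.5966 0.0000; 0.0000 0.9134]  S=[0.6982 0.0380; 0.0380 0.5021]  K=[0.8304 0.1008; 0.0304 0.8527]  nu=[-1.9425, -0.0030]  x^+=[-0.6818, -2.0517]  P^+=[0.4853 0.0021; 0.0021 0.1023]
step 2: x^-=[-0.9896, -2.0517]  P^-=[0.6582 0.0155; 0.0155 0.1523]  H_jac=[0.5491 0.0000; 0.0000 0.8866]  S=[0.5484 -0.0035; -0.0035 0.2297]  K=[0.6594 0.0697; 0.0192 0.5881]  nu=[2.3758, 1.0926]  x^+=[0.6532, -1.3635]  P^+=[0.4189 0.0005; 0.0005 0.0727]
step 3: x^-=[0.4487, -1.3635]  P^-=[0.5907 0.0094; 0.0094 0.1227]  H_jac=[0.9010 0.0000; 0.0000 0.9786]  S=[0.8296 -0.0027; -0.0027 0.2275]  K=[0.6418 0.0480; 0.0119 0.5280]  nu=[-2.7838, -1.7459]  x^+=[-1.4217, -2.3185]  P^+=[0.2487 -0.0018; -0.0018 0.0592]

x_post = [-1.4217, -2.3185]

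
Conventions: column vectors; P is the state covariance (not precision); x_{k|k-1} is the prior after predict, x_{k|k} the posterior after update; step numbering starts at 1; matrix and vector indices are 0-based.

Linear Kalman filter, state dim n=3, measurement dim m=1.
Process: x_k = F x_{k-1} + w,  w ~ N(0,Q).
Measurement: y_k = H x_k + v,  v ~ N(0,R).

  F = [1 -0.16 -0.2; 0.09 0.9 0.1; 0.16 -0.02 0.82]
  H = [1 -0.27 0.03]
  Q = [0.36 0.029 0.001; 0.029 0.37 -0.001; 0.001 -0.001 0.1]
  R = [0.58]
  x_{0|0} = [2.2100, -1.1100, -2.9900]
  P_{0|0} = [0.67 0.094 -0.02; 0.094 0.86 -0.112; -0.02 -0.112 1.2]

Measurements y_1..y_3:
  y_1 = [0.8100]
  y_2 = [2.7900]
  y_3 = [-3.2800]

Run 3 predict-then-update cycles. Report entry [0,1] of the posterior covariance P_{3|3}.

P_post[0,1] = 0.2194

step 1: x^-=[2.9856, -1.0991, -2.0760]  P^-=[1.0708 0.0450 -0.0916; 0.0450 1.0787 0.0207; -0.0916 0.0207 0.9222]  S=[1.7001]  K=[0.6211; -0.1445; -0.0409]  nu=[-2.4101]  x^+=[1.4888, -0.7509, -1.9774]  P^+=[0.4150 0.1976 -0.0484; 0.1976 1.0432 0.0107; -0.0484 0.0107 0.9194]
step 2: x^-=[2.0044, -0.7396, -1.3682]  P^-=[0.7953 0.0666 -0.1286; 0.0666 1.2606 0.0932; -0.1286 0.0932 0.7149]  S=[1.4227]  K=[0.5437; -0.1904; -0.0930]  nu=[0.6270]  x^+=[2.3453, -0.8590, -1.4265]  P^+=[0.3748 0.2139 -0.0567; 0.2139 1.2090 0.0680; -0.0567 0.0680 0.7026]
step 3: x^-=[2.7680, -0.7046, -0.7773]  P^-=[0.7524 0.0461 -0.1134; 0.0461 1.4053 0.1156; -0.1134 0.1156 0.5640]  S=[1.4018]  K=[0.5254; -0.2353; -0.0911]  nu=[-6.2149]  x^+=[-0.4976, 0.7579, -0.2110]  P^+=[0.3654 0.2194 -0.0463; 0.2194 1.3276 0.0856; -0.0463 0.0856 0.5524]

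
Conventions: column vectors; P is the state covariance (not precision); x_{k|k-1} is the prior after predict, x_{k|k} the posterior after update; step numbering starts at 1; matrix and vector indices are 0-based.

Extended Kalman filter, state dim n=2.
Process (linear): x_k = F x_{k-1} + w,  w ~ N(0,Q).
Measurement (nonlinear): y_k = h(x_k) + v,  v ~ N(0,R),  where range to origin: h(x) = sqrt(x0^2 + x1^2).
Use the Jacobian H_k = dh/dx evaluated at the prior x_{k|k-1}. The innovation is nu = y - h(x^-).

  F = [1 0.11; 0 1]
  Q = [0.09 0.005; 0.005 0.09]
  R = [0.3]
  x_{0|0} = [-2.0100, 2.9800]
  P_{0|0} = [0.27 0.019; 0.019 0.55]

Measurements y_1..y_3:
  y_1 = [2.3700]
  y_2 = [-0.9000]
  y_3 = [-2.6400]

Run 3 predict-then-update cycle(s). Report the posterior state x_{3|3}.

x_post = [1.1733, 0.3578]

step 1: x^-=[-1.6822, 2.9800]  P^-=[0.3708 0.0845; 0.0845 0.6400]  H_jac=[-0.4916 0.8708]  S=[0.8026]  K=[-0.1354; 0.6426]  nu=[-1.0520]  x^+=[-1.5397, 2.3039]  P^+=[0.3561 0.1544; 0.1544 0.3085]
step 2: x^-=[-1.2863, 2.3039]  P^-=[0.4838 0.1933; 0.1933 0.3985]  H_jac=[-0.4875 0.8731]  S=[0.5542]  K=[-0.1210; 0.4578]  nu=[-3.5387]  x^+=[-0.8581, 0.6839]  P^+=[0.4757 0.2240; 0.2240 0.2824]
step 3: x^-=[-0.7829, 0.6839]  P^-=[0.6184 0.2601; 0.2601 0.3724]  H_jac=[-0.7531 0.6579]  S=[0.5542]  K=[-0.5316; 0.0886]  nu=[-3.6795]  x^+=[1.1733, 0.3578]  P^+=[0.4617 0.2862; 0.2862 0.3680]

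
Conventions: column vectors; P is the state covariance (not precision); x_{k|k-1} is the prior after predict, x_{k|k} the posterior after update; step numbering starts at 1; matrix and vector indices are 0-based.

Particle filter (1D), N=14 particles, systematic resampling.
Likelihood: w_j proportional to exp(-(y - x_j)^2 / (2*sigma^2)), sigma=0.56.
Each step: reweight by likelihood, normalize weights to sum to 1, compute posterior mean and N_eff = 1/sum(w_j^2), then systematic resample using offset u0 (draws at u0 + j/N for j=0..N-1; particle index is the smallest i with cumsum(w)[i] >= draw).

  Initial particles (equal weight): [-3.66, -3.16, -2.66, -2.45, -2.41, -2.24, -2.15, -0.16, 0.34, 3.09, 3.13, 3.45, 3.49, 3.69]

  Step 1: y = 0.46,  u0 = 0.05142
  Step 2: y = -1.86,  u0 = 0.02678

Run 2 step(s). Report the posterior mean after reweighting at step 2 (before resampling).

post_mean = -0.1228

step 1: w=[0.0000, 0.0000, 0.0000, 0.0000, 0.0000, 0.0000, 0.0000, 0.3566, 0.6433, 0.0000, 0.0000, 0.0000, 0.0000, 0.0000]  mean=0.1617  Neff=1.8482  idx=[7, 7, 7, 7, 7, 8, 8, 8, 8, 8, 8, 8, 8, 8]
step 2: w=[0.1851, 0.1851, 0.1851, 0.1851, 0.1851, 0.0083, 0.0083, 0.0083, 0.0083, 0.0083, 0.0083, 0.0083, 0.0083, 0.0083]  mean=-0.1228  Neff=5.8150  idx=[0, 0, 0, 1, 1, 2, 2, 2, 3, 3, 4, 4, 4, 8]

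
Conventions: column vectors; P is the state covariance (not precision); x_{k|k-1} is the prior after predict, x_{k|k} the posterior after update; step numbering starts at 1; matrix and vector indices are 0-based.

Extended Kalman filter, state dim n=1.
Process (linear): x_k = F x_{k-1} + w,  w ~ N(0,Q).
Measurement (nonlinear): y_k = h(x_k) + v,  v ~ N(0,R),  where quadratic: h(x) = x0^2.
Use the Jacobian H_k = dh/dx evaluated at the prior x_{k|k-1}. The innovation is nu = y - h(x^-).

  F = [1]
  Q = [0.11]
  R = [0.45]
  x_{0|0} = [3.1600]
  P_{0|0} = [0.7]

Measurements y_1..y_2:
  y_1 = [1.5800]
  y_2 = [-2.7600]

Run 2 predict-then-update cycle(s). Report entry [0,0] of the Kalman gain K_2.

step 1: x^-=[3.1600]  P^-=[0.8100]  H_jac=[6.3200]  S=[32.8033]  K=[0.1561]  nu=[-8.4056]  x^+=[1.8482]  P^+=[0.0111]
step 2: x^-=[1.8482]  P^-=[0.1211]  H_jac=[3.6965]  S=[2.1049]  K=[0.2127]  nu=[-6.1760]  x^+=[0.5347]  P^+=[0.0259]

K[0,0] = 0.2127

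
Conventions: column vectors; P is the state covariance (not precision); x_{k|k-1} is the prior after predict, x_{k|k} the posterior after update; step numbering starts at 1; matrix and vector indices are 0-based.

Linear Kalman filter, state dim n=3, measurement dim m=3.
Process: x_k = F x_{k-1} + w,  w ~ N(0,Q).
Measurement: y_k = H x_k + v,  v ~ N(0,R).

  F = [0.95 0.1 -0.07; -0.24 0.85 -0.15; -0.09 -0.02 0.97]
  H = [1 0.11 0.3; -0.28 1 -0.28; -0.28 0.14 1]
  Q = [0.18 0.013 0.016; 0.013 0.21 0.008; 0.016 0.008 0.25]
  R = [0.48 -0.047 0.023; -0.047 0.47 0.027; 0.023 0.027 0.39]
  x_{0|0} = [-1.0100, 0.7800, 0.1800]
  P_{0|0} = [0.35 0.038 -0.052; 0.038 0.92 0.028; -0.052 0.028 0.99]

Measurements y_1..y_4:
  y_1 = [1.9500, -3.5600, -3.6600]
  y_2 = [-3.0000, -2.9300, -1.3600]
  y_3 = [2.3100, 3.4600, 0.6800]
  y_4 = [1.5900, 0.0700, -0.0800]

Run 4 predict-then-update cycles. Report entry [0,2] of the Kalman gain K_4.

K[0,2] = -0.1550

step 1: x^-=[-0.8941, 0.8784, 0.2499]  P^-=[0.5237 0.0560 -0.1295; 0.0560 0.8907 -0.1123; -0.1295 -0.1123 1.1928]  S=[1.0490 -0.1246 0.1183; -0.1246 1.5065 -0.2409; 0.1183 -0.2409 1.6781]  K=[0.4871 -0.0275 -0.1982; 0.1809 0.6288 0.0756; 0.1096 -0.1522 0.6935]  nu=[2.6725, -4.6188, -4.2832]  x^+=[1.3835, -1.8660, -1.7248]  P^+=[0.2298 0.0217 -0.0055; 0.0217 0.2993 0.0148; -0.0055 0.0148 0.2653]
step 2: x^-=[1.2485, -1.6594, -1.7602]  P^-=[0.3964 0.0054 -0.0265; 0.0054 0.4324 -0.0188; -0.0265 -0.0188 0.5020]  S=[0.9108 -0.1428 0.0427; -0.1428 0.9762 -0.0364; 0.0427 -0.0364 0.9407]  K=[0.4280 -0.0442 -0.1665; 0.1225 0.4668 0.0552; 0.0899 -0.1228 0.5299]  nu=[-3.5379, -1.4139, 0.9821]  x^+=[-0.3667, -2.6986, -1.3841]  P^+=[0.2028 0.0111 -0.0011; 0.0111 0.2208 0.0092; -0.0011 0.0092 0.2038]
step 3: x^-=[-0.5213, -1.9982, -1.2556]  P^-=[0.3683 -0.0042 -0.0160; -0.0042 0.3788 -0.0140; -0.0160 -0.0140 0.4434]  S=[0.8814 -0.1477 0.0415; -0.1477 0.9202 -0.0241; 0.0415 -0.0241 0.8751]  K=[0.4110 -0.0499 -0.1577; 0.1084 0.4360 0.0528; 0.0876 -0.1180 0.5022]  nu=[3.4278, 4.9606, 2.0694]  x^+=[0.3136, 0.6456, -0.5018]  P^+=[0.1951 0.0076 0.0002; 0.0076 0.2057 0.0082; 0.0002 0.0082 0.1936]
step 4: x^-=[0.3976, 0.5487, -0.5278]  P^-=[0.3604 -0.0066 -0.0135; -0.0066 0.3690 -0.0132; -0.0135 -0.0132 0.4335]  S=[0.8735 -0.1488 0.0427; -0.1488 0.9103 -0.0223; 0.0427 -0.0223 0.8633]  K=[0.4060 -0.0514 -0.1550; 0.1050 0.4300 0.0526; 0.0875 -0.1172 0.4970]  nu=[1.2904, -0.5152, 0.4823]  x^+=[0.8732, 0.4881, -0.1148]  P^+=[0.1928 0.0067 0.0005; 0.0067 0.2027 0.0080; 0.0005 0.0080 0.1917]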